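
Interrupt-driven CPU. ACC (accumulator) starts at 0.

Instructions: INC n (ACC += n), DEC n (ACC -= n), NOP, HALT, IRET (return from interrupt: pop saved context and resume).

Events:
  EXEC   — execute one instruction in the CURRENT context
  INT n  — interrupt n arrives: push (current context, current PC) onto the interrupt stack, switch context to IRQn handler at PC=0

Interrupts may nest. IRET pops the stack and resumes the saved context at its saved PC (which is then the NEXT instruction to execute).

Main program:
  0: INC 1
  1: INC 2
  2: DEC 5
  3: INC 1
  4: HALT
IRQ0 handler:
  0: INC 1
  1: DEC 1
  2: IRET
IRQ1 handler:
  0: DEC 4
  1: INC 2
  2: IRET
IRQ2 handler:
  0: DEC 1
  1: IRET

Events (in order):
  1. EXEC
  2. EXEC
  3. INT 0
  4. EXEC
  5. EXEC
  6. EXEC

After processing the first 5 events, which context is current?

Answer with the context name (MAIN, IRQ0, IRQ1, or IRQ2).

Event 1 (EXEC): [MAIN] PC=0: INC 1 -> ACC=1
Event 2 (EXEC): [MAIN] PC=1: INC 2 -> ACC=3
Event 3 (INT 0): INT 0 arrives: push (MAIN, PC=2), enter IRQ0 at PC=0 (depth now 1)
Event 4 (EXEC): [IRQ0] PC=0: INC 1 -> ACC=4
Event 5 (EXEC): [IRQ0] PC=1: DEC 1 -> ACC=3

Answer: IRQ0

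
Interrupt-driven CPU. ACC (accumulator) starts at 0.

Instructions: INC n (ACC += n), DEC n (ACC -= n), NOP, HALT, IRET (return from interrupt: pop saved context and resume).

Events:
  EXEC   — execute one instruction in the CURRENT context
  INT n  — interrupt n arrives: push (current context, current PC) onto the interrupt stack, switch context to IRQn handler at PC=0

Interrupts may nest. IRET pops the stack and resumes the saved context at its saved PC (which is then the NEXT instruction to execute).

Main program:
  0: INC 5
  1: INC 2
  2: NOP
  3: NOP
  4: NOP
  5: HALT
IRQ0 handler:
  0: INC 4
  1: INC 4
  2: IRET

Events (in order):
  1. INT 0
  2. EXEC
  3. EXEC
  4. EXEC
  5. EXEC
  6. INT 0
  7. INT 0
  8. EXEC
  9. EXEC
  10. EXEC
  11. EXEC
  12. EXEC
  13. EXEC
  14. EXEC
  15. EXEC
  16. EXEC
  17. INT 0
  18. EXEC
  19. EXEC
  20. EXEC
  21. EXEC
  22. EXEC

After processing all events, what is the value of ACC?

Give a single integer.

Event 1 (INT 0): INT 0 arrives: push (MAIN, PC=0), enter IRQ0 at PC=0 (depth now 1)
Event 2 (EXEC): [IRQ0] PC=0: INC 4 -> ACC=4
Event 3 (EXEC): [IRQ0] PC=1: INC 4 -> ACC=8
Event 4 (EXEC): [IRQ0] PC=2: IRET -> resume MAIN at PC=0 (depth now 0)
Event 5 (EXEC): [MAIN] PC=0: INC 5 -> ACC=13
Event 6 (INT 0): INT 0 arrives: push (MAIN, PC=1), enter IRQ0 at PC=0 (depth now 1)
Event 7 (INT 0): INT 0 arrives: push (IRQ0, PC=0), enter IRQ0 at PC=0 (depth now 2)
Event 8 (EXEC): [IRQ0] PC=0: INC 4 -> ACC=17
Event 9 (EXEC): [IRQ0] PC=1: INC 4 -> ACC=21
Event 10 (EXEC): [IRQ0] PC=2: IRET -> resume IRQ0 at PC=0 (depth now 1)
Event 11 (EXEC): [IRQ0] PC=0: INC 4 -> ACC=25
Event 12 (EXEC): [IRQ0] PC=1: INC 4 -> ACC=29
Event 13 (EXEC): [IRQ0] PC=2: IRET -> resume MAIN at PC=1 (depth now 0)
Event 14 (EXEC): [MAIN] PC=1: INC 2 -> ACC=31
Event 15 (EXEC): [MAIN] PC=2: NOP
Event 16 (EXEC): [MAIN] PC=3: NOP
Event 17 (INT 0): INT 0 arrives: push (MAIN, PC=4), enter IRQ0 at PC=0 (depth now 1)
Event 18 (EXEC): [IRQ0] PC=0: INC 4 -> ACC=35
Event 19 (EXEC): [IRQ0] PC=1: INC 4 -> ACC=39
Event 20 (EXEC): [IRQ0] PC=2: IRET -> resume MAIN at PC=4 (depth now 0)
Event 21 (EXEC): [MAIN] PC=4: NOP
Event 22 (EXEC): [MAIN] PC=5: HALT

Answer: 39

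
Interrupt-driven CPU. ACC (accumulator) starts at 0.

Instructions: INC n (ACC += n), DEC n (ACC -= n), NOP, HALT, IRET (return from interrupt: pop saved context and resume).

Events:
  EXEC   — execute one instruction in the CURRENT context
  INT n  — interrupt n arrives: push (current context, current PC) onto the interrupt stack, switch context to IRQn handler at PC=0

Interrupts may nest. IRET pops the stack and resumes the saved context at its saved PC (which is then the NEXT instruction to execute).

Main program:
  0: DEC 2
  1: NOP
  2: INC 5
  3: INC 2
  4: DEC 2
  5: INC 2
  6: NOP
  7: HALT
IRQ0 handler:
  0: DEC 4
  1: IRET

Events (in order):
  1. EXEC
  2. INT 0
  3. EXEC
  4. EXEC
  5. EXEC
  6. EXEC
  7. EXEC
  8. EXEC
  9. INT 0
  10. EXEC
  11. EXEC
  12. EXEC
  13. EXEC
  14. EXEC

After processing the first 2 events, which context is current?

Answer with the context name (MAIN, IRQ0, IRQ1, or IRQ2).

Answer: IRQ0

Derivation:
Event 1 (EXEC): [MAIN] PC=0: DEC 2 -> ACC=-2
Event 2 (INT 0): INT 0 arrives: push (MAIN, PC=1), enter IRQ0 at PC=0 (depth now 1)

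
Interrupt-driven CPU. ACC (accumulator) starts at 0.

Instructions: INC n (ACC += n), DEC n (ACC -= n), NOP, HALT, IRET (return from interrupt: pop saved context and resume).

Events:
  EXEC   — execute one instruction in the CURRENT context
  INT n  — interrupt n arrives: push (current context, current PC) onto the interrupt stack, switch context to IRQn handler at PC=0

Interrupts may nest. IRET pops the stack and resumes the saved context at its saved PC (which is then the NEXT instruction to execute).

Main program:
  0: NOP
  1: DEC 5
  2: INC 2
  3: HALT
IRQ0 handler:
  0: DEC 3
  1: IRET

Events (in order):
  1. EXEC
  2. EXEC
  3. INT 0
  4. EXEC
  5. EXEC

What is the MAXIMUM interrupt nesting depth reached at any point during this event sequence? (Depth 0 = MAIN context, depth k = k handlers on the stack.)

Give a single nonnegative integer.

Answer: 1

Derivation:
Event 1 (EXEC): [MAIN] PC=0: NOP [depth=0]
Event 2 (EXEC): [MAIN] PC=1: DEC 5 -> ACC=-5 [depth=0]
Event 3 (INT 0): INT 0 arrives: push (MAIN, PC=2), enter IRQ0 at PC=0 (depth now 1) [depth=1]
Event 4 (EXEC): [IRQ0] PC=0: DEC 3 -> ACC=-8 [depth=1]
Event 5 (EXEC): [IRQ0] PC=1: IRET -> resume MAIN at PC=2 (depth now 0) [depth=0]
Max depth observed: 1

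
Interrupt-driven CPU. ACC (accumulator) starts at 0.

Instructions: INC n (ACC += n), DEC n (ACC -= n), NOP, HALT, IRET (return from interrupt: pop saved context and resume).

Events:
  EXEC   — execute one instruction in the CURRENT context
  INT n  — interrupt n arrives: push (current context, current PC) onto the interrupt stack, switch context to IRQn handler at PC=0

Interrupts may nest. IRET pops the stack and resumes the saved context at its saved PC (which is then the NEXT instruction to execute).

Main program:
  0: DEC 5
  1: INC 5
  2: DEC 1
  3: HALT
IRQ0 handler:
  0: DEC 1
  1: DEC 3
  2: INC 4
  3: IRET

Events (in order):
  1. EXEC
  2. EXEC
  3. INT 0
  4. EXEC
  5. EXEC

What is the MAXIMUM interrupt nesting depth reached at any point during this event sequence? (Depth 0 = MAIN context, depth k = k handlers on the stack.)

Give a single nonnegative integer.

Event 1 (EXEC): [MAIN] PC=0: DEC 5 -> ACC=-5 [depth=0]
Event 2 (EXEC): [MAIN] PC=1: INC 5 -> ACC=0 [depth=0]
Event 3 (INT 0): INT 0 arrives: push (MAIN, PC=2), enter IRQ0 at PC=0 (depth now 1) [depth=1]
Event 4 (EXEC): [IRQ0] PC=0: DEC 1 -> ACC=-1 [depth=1]
Event 5 (EXEC): [IRQ0] PC=1: DEC 3 -> ACC=-4 [depth=1]
Max depth observed: 1

Answer: 1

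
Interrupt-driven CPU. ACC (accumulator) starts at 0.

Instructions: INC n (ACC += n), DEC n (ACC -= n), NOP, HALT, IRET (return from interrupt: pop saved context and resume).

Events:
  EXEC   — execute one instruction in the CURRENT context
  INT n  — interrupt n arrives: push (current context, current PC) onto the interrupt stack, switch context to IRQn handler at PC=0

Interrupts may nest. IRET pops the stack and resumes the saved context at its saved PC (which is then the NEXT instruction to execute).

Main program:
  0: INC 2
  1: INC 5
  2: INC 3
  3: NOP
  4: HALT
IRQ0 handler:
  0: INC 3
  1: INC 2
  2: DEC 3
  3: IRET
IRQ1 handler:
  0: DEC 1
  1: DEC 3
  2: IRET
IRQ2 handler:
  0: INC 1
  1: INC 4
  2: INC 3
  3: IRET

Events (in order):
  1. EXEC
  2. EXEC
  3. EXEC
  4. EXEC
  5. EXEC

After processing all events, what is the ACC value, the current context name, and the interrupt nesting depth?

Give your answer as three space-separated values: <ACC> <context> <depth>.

Answer: 10 MAIN 0

Derivation:
Event 1 (EXEC): [MAIN] PC=0: INC 2 -> ACC=2
Event 2 (EXEC): [MAIN] PC=1: INC 5 -> ACC=7
Event 3 (EXEC): [MAIN] PC=2: INC 3 -> ACC=10
Event 4 (EXEC): [MAIN] PC=3: NOP
Event 5 (EXEC): [MAIN] PC=4: HALT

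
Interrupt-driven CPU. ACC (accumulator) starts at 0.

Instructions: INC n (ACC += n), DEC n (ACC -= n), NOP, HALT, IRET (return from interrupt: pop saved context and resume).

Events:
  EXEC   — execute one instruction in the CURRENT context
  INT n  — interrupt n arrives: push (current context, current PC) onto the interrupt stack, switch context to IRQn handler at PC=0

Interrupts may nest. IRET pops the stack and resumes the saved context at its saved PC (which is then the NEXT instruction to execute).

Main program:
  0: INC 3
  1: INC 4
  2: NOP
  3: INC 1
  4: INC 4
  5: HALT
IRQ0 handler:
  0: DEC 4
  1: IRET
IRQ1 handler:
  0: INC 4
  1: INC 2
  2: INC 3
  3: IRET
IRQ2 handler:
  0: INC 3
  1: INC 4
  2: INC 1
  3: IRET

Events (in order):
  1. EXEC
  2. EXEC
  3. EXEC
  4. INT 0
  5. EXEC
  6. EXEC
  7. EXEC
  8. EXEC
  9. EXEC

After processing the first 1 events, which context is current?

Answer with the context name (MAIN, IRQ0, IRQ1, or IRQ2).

Event 1 (EXEC): [MAIN] PC=0: INC 3 -> ACC=3

Answer: MAIN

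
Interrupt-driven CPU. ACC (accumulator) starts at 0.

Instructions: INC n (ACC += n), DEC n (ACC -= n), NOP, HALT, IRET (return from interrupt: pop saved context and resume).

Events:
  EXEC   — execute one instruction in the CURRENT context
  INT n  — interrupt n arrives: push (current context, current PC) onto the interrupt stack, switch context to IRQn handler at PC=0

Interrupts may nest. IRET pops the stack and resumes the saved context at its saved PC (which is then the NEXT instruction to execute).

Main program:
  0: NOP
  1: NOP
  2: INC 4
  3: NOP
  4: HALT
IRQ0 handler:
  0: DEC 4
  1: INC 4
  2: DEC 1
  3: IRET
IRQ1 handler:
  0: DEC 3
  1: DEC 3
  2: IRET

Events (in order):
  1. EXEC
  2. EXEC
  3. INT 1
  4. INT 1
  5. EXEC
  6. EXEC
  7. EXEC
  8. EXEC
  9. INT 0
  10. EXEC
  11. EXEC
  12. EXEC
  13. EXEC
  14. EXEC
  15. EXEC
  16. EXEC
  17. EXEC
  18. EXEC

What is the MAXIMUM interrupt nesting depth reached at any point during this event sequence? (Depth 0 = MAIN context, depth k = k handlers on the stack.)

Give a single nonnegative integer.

Event 1 (EXEC): [MAIN] PC=0: NOP [depth=0]
Event 2 (EXEC): [MAIN] PC=1: NOP [depth=0]
Event 3 (INT 1): INT 1 arrives: push (MAIN, PC=2), enter IRQ1 at PC=0 (depth now 1) [depth=1]
Event 4 (INT 1): INT 1 arrives: push (IRQ1, PC=0), enter IRQ1 at PC=0 (depth now 2) [depth=2]
Event 5 (EXEC): [IRQ1] PC=0: DEC 3 -> ACC=-3 [depth=2]
Event 6 (EXEC): [IRQ1] PC=1: DEC 3 -> ACC=-6 [depth=2]
Event 7 (EXEC): [IRQ1] PC=2: IRET -> resume IRQ1 at PC=0 (depth now 1) [depth=1]
Event 8 (EXEC): [IRQ1] PC=0: DEC 3 -> ACC=-9 [depth=1]
Event 9 (INT 0): INT 0 arrives: push (IRQ1, PC=1), enter IRQ0 at PC=0 (depth now 2) [depth=2]
Event 10 (EXEC): [IRQ0] PC=0: DEC 4 -> ACC=-13 [depth=2]
Event 11 (EXEC): [IRQ0] PC=1: INC 4 -> ACC=-9 [depth=2]
Event 12 (EXEC): [IRQ0] PC=2: DEC 1 -> ACC=-10 [depth=2]
Event 13 (EXEC): [IRQ0] PC=3: IRET -> resume IRQ1 at PC=1 (depth now 1) [depth=1]
Event 14 (EXEC): [IRQ1] PC=1: DEC 3 -> ACC=-13 [depth=1]
Event 15 (EXEC): [IRQ1] PC=2: IRET -> resume MAIN at PC=2 (depth now 0) [depth=0]
Event 16 (EXEC): [MAIN] PC=2: INC 4 -> ACC=-9 [depth=0]
Event 17 (EXEC): [MAIN] PC=3: NOP [depth=0]
Event 18 (EXEC): [MAIN] PC=4: HALT [depth=0]
Max depth observed: 2

Answer: 2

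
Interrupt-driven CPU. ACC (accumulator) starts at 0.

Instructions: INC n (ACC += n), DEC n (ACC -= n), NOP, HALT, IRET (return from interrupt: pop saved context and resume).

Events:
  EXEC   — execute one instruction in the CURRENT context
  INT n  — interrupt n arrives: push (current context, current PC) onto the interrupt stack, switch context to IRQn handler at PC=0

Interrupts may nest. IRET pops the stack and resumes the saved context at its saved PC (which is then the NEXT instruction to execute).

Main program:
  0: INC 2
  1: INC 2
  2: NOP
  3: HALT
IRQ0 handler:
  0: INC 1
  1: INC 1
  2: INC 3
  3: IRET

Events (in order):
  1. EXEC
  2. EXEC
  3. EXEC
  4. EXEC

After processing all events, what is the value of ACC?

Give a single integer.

Event 1 (EXEC): [MAIN] PC=0: INC 2 -> ACC=2
Event 2 (EXEC): [MAIN] PC=1: INC 2 -> ACC=4
Event 3 (EXEC): [MAIN] PC=2: NOP
Event 4 (EXEC): [MAIN] PC=3: HALT

Answer: 4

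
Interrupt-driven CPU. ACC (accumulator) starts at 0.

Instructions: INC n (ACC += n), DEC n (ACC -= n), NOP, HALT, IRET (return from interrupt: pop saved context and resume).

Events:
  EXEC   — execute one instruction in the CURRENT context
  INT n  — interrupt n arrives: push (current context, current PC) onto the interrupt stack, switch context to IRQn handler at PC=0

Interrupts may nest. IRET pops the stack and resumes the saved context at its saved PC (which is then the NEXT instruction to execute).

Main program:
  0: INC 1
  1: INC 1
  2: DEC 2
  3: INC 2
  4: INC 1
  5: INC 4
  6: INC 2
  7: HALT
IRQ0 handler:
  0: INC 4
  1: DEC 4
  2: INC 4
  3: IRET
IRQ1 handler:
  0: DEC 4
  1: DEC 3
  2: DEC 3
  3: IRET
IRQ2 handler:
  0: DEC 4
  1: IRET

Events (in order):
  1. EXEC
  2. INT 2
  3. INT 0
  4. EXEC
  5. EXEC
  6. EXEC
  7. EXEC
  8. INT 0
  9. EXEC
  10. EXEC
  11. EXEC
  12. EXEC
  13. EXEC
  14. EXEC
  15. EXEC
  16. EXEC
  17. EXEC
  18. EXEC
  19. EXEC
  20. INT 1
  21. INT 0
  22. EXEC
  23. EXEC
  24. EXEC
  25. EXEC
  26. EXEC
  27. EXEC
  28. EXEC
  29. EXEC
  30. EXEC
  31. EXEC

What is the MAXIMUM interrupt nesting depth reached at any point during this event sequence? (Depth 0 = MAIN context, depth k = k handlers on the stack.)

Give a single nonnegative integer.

Event 1 (EXEC): [MAIN] PC=0: INC 1 -> ACC=1 [depth=0]
Event 2 (INT 2): INT 2 arrives: push (MAIN, PC=1), enter IRQ2 at PC=0 (depth now 1) [depth=1]
Event 3 (INT 0): INT 0 arrives: push (IRQ2, PC=0), enter IRQ0 at PC=0 (depth now 2) [depth=2]
Event 4 (EXEC): [IRQ0] PC=0: INC 4 -> ACC=5 [depth=2]
Event 5 (EXEC): [IRQ0] PC=1: DEC 4 -> ACC=1 [depth=2]
Event 6 (EXEC): [IRQ0] PC=2: INC 4 -> ACC=5 [depth=2]
Event 7 (EXEC): [IRQ0] PC=3: IRET -> resume IRQ2 at PC=0 (depth now 1) [depth=1]
Event 8 (INT 0): INT 0 arrives: push (IRQ2, PC=0), enter IRQ0 at PC=0 (depth now 2) [depth=2]
Event 9 (EXEC): [IRQ0] PC=0: INC 4 -> ACC=9 [depth=2]
Event 10 (EXEC): [IRQ0] PC=1: DEC 4 -> ACC=5 [depth=2]
Event 11 (EXEC): [IRQ0] PC=2: INC 4 -> ACC=9 [depth=2]
Event 12 (EXEC): [IRQ0] PC=3: IRET -> resume IRQ2 at PC=0 (depth now 1) [depth=1]
Event 13 (EXEC): [IRQ2] PC=0: DEC 4 -> ACC=5 [depth=1]
Event 14 (EXEC): [IRQ2] PC=1: IRET -> resume MAIN at PC=1 (depth now 0) [depth=0]
Event 15 (EXEC): [MAIN] PC=1: INC 1 -> ACC=6 [depth=0]
Event 16 (EXEC): [MAIN] PC=2: DEC 2 -> ACC=4 [depth=0]
Event 17 (EXEC): [MAIN] PC=3: INC 2 -> ACC=6 [depth=0]
Event 18 (EXEC): [MAIN] PC=4: INC 1 -> ACC=7 [depth=0]
Event 19 (EXEC): [MAIN] PC=5: INC 4 -> ACC=11 [depth=0]
Event 20 (INT 1): INT 1 arrives: push (MAIN, PC=6), enter IRQ1 at PC=0 (depth now 1) [depth=1]
Event 21 (INT 0): INT 0 arrives: push (IRQ1, PC=0), enter IRQ0 at PC=0 (depth now 2) [depth=2]
Event 22 (EXEC): [IRQ0] PC=0: INC 4 -> ACC=15 [depth=2]
Event 23 (EXEC): [IRQ0] PC=1: DEC 4 -> ACC=11 [depth=2]
Event 24 (EXEC): [IRQ0] PC=2: INC 4 -> ACC=15 [depth=2]
Event 25 (EXEC): [IRQ0] PC=3: IRET -> resume IRQ1 at PC=0 (depth now 1) [depth=1]
Event 26 (EXEC): [IRQ1] PC=0: DEC 4 -> ACC=11 [depth=1]
Event 27 (EXEC): [IRQ1] PC=1: DEC 3 -> ACC=8 [depth=1]
Event 28 (EXEC): [IRQ1] PC=2: DEC 3 -> ACC=5 [depth=1]
Event 29 (EXEC): [IRQ1] PC=3: IRET -> resume MAIN at PC=6 (depth now 0) [depth=0]
Event 30 (EXEC): [MAIN] PC=6: INC 2 -> ACC=7 [depth=0]
Event 31 (EXEC): [MAIN] PC=7: HALT [depth=0]
Max depth observed: 2

Answer: 2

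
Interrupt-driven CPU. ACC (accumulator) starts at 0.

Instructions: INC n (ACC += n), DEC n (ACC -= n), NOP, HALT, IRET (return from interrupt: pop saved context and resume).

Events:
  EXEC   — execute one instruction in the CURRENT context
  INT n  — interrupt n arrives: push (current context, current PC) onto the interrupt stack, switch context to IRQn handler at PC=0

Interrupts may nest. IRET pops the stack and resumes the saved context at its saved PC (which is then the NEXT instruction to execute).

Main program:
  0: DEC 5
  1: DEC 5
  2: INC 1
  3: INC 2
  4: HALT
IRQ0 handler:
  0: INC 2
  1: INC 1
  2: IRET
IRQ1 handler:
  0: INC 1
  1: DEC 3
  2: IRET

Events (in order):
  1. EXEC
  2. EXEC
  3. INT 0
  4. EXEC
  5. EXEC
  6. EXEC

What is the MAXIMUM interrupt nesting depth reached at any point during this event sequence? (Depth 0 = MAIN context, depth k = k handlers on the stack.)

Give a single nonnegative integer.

Answer: 1

Derivation:
Event 1 (EXEC): [MAIN] PC=0: DEC 5 -> ACC=-5 [depth=0]
Event 2 (EXEC): [MAIN] PC=1: DEC 5 -> ACC=-10 [depth=0]
Event 3 (INT 0): INT 0 arrives: push (MAIN, PC=2), enter IRQ0 at PC=0 (depth now 1) [depth=1]
Event 4 (EXEC): [IRQ0] PC=0: INC 2 -> ACC=-8 [depth=1]
Event 5 (EXEC): [IRQ0] PC=1: INC 1 -> ACC=-7 [depth=1]
Event 6 (EXEC): [IRQ0] PC=2: IRET -> resume MAIN at PC=2 (depth now 0) [depth=0]
Max depth observed: 1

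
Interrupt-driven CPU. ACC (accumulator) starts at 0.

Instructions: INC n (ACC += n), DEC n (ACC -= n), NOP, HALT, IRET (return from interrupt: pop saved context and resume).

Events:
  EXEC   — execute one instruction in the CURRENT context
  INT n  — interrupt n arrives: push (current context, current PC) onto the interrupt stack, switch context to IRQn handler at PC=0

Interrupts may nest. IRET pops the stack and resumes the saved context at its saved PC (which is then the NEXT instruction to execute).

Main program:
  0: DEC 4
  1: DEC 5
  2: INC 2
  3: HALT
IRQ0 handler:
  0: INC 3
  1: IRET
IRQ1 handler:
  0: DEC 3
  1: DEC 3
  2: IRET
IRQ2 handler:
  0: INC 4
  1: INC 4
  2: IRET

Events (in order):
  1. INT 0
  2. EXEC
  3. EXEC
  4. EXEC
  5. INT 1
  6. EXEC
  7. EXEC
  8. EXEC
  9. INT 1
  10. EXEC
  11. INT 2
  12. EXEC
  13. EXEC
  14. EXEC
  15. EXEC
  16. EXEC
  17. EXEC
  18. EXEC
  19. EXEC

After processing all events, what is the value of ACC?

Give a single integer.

Answer: -8

Derivation:
Event 1 (INT 0): INT 0 arrives: push (MAIN, PC=0), enter IRQ0 at PC=0 (depth now 1)
Event 2 (EXEC): [IRQ0] PC=0: INC 3 -> ACC=3
Event 3 (EXEC): [IRQ0] PC=1: IRET -> resume MAIN at PC=0 (depth now 0)
Event 4 (EXEC): [MAIN] PC=0: DEC 4 -> ACC=-1
Event 5 (INT 1): INT 1 arrives: push (MAIN, PC=1), enter IRQ1 at PC=0 (depth now 1)
Event 6 (EXEC): [IRQ1] PC=0: DEC 3 -> ACC=-4
Event 7 (EXEC): [IRQ1] PC=1: DEC 3 -> ACC=-7
Event 8 (EXEC): [IRQ1] PC=2: IRET -> resume MAIN at PC=1 (depth now 0)
Event 9 (INT 1): INT 1 arrives: push (MAIN, PC=1), enter IRQ1 at PC=0 (depth now 1)
Event 10 (EXEC): [IRQ1] PC=0: DEC 3 -> ACC=-10
Event 11 (INT 2): INT 2 arrives: push (IRQ1, PC=1), enter IRQ2 at PC=0 (depth now 2)
Event 12 (EXEC): [IRQ2] PC=0: INC 4 -> ACC=-6
Event 13 (EXEC): [IRQ2] PC=1: INC 4 -> ACC=-2
Event 14 (EXEC): [IRQ2] PC=2: IRET -> resume IRQ1 at PC=1 (depth now 1)
Event 15 (EXEC): [IRQ1] PC=1: DEC 3 -> ACC=-5
Event 16 (EXEC): [IRQ1] PC=2: IRET -> resume MAIN at PC=1 (depth now 0)
Event 17 (EXEC): [MAIN] PC=1: DEC 5 -> ACC=-10
Event 18 (EXEC): [MAIN] PC=2: INC 2 -> ACC=-8
Event 19 (EXEC): [MAIN] PC=3: HALT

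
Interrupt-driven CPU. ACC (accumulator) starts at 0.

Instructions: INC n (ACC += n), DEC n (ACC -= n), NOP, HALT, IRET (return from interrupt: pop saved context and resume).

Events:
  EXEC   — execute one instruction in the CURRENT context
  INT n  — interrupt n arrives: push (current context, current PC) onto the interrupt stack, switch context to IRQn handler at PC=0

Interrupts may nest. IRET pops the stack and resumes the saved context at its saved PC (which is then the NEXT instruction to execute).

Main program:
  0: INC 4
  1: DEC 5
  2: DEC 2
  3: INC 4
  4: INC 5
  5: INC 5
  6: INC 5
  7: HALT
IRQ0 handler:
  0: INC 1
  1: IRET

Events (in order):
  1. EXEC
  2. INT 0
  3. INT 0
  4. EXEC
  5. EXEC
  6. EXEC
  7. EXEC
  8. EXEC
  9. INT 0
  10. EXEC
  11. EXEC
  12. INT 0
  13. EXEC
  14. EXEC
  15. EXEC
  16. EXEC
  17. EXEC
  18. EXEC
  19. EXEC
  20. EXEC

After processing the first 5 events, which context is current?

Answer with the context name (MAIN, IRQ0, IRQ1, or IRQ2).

Answer: IRQ0

Derivation:
Event 1 (EXEC): [MAIN] PC=0: INC 4 -> ACC=4
Event 2 (INT 0): INT 0 arrives: push (MAIN, PC=1), enter IRQ0 at PC=0 (depth now 1)
Event 3 (INT 0): INT 0 arrives: push (IRQ0, PC=0), enter IRQ0 at PC=0 (depth now 2)
Event 4 (EXEC): [IRQ0] PC=0: INC 1 -> ACC=5
Event 5 (EXEC): [IRQ0] PC=1: IRET -> resume IRQ0 at PC=0 (depth now 1)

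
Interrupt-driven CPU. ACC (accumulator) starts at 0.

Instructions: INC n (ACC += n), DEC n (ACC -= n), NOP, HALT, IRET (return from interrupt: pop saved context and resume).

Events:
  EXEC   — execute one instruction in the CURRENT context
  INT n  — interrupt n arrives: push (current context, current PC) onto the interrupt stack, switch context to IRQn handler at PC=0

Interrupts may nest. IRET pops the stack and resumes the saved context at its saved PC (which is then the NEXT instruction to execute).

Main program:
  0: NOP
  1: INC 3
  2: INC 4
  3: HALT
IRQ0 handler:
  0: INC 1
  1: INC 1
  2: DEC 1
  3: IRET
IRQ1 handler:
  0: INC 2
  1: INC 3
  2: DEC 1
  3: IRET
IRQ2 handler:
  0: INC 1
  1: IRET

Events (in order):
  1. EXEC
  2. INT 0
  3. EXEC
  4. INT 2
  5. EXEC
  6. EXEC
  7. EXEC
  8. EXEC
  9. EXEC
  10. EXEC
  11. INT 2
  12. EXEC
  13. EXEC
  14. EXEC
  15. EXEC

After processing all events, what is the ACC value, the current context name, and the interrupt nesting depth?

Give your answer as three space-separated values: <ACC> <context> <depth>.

Event 1 (EXEC): [MAIN] PC=0: NOP
Event 2 (INT 0): INT 0 arrives: push (MAIN, PC=1), enter IRQ0 at PC=0 (depth now 1)
Event 3 (EXEC): [IRQ0] PC=0: INC 1 -> ACC=1
Event 4 (INT 2): INT 2 arrives: push (IRQ0, PC=1), enter IRQ2 at PC=0 (depth now 2)
Event 5 (EXEC): [IRQ2] PC=0: INC 1 -> ACC=2
Event 6 (EXEC): [IRQ2] PC=1: IRET -> resume IRQ0 at PC=1 (depth now 1)
Event 7 (EXEC): [IRQ0] PC=1: INC 1 -> ACC=3
Event 8 (EXEC): [IRQ0] PC=2: DEC 1 -> ACC=2
Event 9 (EXEC): [IRQ0] PC=3: IRET -> resume MAIN at PC=1 (depth now 0)
Event 10 (EXEC): [MAIN] PC=1: INC 3 -> ACC=5
Event 11 (INT 2): INT 2 arrives: push (MAIN, PC=2), enter IRQ2 at PC=0 (depth now 1)
Event 12 (EXEC): [IRQ2] PC=0: INC 1 -> ACC=6
Event 13 (EXEC): [IRQ2] PC=1: IRET -> resume MAIN at PC=2 (depth now 0)
Event 14 (EXEC): [MAIN] PC=2: INC 4 -> ACC=10
Event 15 (EXEC): [MAIN] PC=3: HALT

Answer: 10 MAIN 0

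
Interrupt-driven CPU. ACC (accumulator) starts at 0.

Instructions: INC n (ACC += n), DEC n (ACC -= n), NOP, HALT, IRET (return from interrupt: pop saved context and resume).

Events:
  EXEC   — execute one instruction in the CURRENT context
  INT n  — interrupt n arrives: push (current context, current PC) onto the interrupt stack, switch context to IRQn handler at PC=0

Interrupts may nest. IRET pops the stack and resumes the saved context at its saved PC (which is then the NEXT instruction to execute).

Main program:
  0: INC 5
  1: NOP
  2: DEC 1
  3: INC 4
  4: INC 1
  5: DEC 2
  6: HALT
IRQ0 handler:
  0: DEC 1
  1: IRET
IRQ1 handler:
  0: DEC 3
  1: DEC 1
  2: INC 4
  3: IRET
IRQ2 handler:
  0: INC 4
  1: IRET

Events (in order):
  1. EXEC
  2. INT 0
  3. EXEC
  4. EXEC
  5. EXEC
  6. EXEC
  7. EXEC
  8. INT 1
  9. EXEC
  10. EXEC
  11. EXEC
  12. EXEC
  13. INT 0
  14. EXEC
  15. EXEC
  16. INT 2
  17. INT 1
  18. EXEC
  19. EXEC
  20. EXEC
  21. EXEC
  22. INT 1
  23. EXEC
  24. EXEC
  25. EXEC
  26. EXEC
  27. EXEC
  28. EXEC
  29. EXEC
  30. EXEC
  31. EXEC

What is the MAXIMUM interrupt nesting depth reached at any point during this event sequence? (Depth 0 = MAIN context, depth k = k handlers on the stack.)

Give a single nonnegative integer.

Event 1 (EXEC): [MAIN] PC=0: INC 5 -> ACC=5 [depth=0]
Event 2 (INT 0): INT 0 arrives: push (MAIN, PC=1), enter IRQ0 at PC=0 (depth now 1) [depth=1]
Event 3 (EXEC): [IRQ0] PC=0: DEC 1 -> ACC=4 [depth=1]
Event 4 (EXEC): [IRQ0] PC=1: IRET -> resume MAIN at PC=1 (depth now 0) [depth=0]
Event 5 (EXEC): [MAIN] PC=1: NOP [depth=0]
Event 6 (EXEC): [MAIN] PC=2: DEC 1 -> ACC=3 [depth=0]
Event 7 (EXEC): [MAIN] PC=3: INC 4 -> ACC=7 [depth=0]
Event 8 (INT 1): INT 1 arrives: push (MAIN, PC=4), enter IRQ1 at PC=0 (depth now 1) [depth=1]
Event 9 (EXEC): [IRQ1] PC=0: DEC 3 -> ACC=4 [depth=1]
Event 10 (EXEC): [IRQ1] PC=1: DEC 1 -> ACC=3 [depth=1]
Event 11 (EXEC): [IRQ1] PC=2: INC 4 -> ACC=7 [depth=1]
Event 12 (EXEC): [IRQ1] PC=3: IRET -> resume MAIN at PC=4 (depth now 0) [depth=0]
Event 13 (INT 0): INT 0 arrives: push (MAIN, PC=4), enter IRQ0 at PC=0 (depth now 1) [depth=1]
Event 14 (EXEC): [IRQ0] PC=0: DEC 1 -> ACC=6 [depth=1]
Event 15 (EXEC): [IRQ0] PC=1: IRET -> resume MAIN at PC=4 (depth now 0) [depth=0]
Event 16 (INT 2): INT 2 arrives: push (MAIN, PC=4), enter IRQ2 at PC=0 (depth now 1) [depth=1]
Event 17 (INT 1): INT 1 arrives: push (IRQ2, PC=0), enter IRQ1 at PC=0 (depth now 2) [depth=2]
Event 18 (EXEC): [IRQ1] PC=0: DEC 3 -> ACC=3 [depth=2]
Event 19 (EXEC): [IRQ1] PC=1: DEC 1 -> ACC=2 [depth=2]
Event 20 (EXEC): [IRQ1] PC=2: INC 4 -> ACC=6 [depth=2]
Event 21 (EXEC): [IRQ1] PC=3: IRET -> resume IRQ2 at PC=0 (depth now 1) [depth=1]
Event 22 (INT 1): INT 1 arrives: push (IRQ2, PC=0), enter IRQ1 at PC=0 (depth now 2) [depth=2]
Event 23 (EXEC): [IRQ1] PC=0: DEC 3 -> ACC=3 [depth=2]
Event 24 (EXEC): [IRQ1] PC=1: DEC 1 -> ACC=2 [depth=2]
Event 25 (EXEC): [IRQ1] PC=2: INC 4 -> ACC=6 [depth=2]
Event 26 (EXEC): [IRQ1] PC=3: IRET -> resume IRQ2 at PC=0 (depth now 1) [depth=1]
Event 27 (EXEC): [IRQ2] PC=0: INC 4 -> ACC=10 [depth=1]
Event 28 (EXEC): [IRQ2] PC=1: IRET -> resume MAIN at PC=4 (depth now 0) [depth=0]
Event 29 (EXEC): [MAIN] PC=4: INC 1 -> ACC=11 [depth=0]
Event 30 (EXEC): [MAIN] PC=5: DEC 2 -> ACC=9 [depth=0]
Event 31 (EXEC): [MAIN] PC=6: HALT [depth=0]
Max depth observed: 2

Answer: 2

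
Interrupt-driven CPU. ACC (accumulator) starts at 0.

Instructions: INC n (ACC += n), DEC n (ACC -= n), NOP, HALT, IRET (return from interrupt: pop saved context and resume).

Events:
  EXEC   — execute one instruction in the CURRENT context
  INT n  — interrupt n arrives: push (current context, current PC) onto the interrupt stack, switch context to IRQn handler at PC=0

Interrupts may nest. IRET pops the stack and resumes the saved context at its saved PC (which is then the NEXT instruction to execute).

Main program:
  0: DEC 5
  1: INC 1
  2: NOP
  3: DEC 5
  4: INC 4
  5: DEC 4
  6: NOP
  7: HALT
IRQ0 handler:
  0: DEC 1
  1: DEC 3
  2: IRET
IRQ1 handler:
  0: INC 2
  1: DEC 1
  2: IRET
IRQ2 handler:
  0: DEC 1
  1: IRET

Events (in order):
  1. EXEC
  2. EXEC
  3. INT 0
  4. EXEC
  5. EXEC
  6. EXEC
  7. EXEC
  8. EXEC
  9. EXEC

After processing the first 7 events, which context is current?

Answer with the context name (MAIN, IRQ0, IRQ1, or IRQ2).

Event 1 (EXEC): [MAIN] PC=0: DEC 5 -> ACC=-5
Event 2 (EXEC): [MAIN] PC=1: INC 1 -> ACC=-4
Event 3 (INT 0): INT 0 arrives: push (MAIN, PC=2), enter IRQ0 at PC=0 (depth now 1)
Event 4 (EXEC): [IRQ0] PC=0: DEC 1 -> ACC=-5
Event 5 (EXEC): [IRQ0] PC=1: DEC 3 -> ACC=-8
Event 6 (EXEC): [IRQ0] PC=2: IRET -> resume MAIN at PC=2 (depth now 0)
Event 7 (EXEC): [MAIN] PC=2: NOP

Answer: MAIN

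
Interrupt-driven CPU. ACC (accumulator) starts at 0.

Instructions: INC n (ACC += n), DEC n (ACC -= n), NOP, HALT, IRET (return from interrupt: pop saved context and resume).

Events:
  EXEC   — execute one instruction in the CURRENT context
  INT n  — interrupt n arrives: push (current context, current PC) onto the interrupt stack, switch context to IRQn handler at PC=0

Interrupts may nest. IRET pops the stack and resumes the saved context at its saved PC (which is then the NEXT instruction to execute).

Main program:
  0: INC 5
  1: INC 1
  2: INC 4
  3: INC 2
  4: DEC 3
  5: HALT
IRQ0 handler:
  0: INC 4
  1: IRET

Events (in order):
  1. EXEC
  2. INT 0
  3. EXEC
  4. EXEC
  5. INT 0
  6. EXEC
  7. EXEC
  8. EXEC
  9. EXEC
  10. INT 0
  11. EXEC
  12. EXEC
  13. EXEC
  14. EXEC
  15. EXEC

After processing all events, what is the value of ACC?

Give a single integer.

Event 1 (EXEC): [MAIN] PC=0: INC 5 -> ACC=5
Event 2 (INT 0): INT 0 arrives: push (MAIN, PC=1), enter IRQ0 at PC=0 (depth now 1)
Event 3 (EXEC): [IRQ0] PC=0: INC 4 -> ACC=9
Event 4 (EXEC): [IRQ0] PC=1: IRET -> resume MAIN at PC=1 (depth now 0)
Event 5 (INT 0): INT 0 arrives: push (MAIN, PC=1), enter IRQ0 at PC=0 (depth now 1)
Event 6 (EXEC): [IRQ0] PC=0: INC 4 -> ACC=13
Event 7 (EXEC): [IRQ0] PC=1: IRET -> resume MAIN at PC=1 (depth now 0)
Event 8 (EXEC): [MAIN] PC=1: INC 1 -> ACC=14
Event 9 (EXEC): [MAIN] PC=2: INC 4 -> ACC=18
Event 10 (INT 0): INT 0 arrives: push (MAIN, PC=3), enter IRQ0 at PC=0 (depth now 1)
Event 11 (EXEC): [IRQ0] PC=0: INC 4 -> ACC=22
Event 12 (EXEC): [IRQ0] PC=1: IRET -> resume MAIN at PC=3 (depth now 0)
Event 13 (EXEC): [MAIN] PC=3: INC 2 -> ACC=24
Event 14 (EXEC): [MAIN] PC=4: DEC 3 -> ACC=21
Event 15 (EXEC): [MAIN] PC=5: HALT

Answer: 21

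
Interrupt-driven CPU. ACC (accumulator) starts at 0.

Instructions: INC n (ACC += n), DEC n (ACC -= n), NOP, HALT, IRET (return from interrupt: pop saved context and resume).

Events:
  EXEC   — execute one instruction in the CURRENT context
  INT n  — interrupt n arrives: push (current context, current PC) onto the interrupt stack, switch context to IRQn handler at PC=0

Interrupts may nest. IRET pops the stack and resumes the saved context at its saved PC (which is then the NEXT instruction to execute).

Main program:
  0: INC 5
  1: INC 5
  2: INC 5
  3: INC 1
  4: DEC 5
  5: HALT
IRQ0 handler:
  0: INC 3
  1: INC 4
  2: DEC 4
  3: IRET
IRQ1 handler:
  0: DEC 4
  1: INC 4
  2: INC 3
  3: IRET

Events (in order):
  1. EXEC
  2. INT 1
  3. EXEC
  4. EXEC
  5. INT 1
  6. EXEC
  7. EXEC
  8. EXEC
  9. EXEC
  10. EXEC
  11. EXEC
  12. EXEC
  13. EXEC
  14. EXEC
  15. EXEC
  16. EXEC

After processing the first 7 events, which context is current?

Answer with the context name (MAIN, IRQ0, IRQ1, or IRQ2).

Answer: IRQ1

Derivation:
Event 1 (EXEC): [MAIN] PC=0: INC 5 -> ACC=5
Event 2 (INT 1): INT 1 arrives: push (MAIN, PC=1), enter IRQ1 at PC=0 (depth now 1)
Event 3 (EXEC): [IRQ1] PC=0: DEC 4 -> ACC=1
Event 4 (EXEC): [IRQ1] PC=1: INC 4 -> ACC=5
Event 5 (INT 1): INT 1 arrives: push (IRQ1, PC=2), enter IRQ1 at PC=0 (depth now 2)
Event 6 (EXEC): [IRQ1] PC=0: DEC 4 -> ACC=1
Event 7 (EXEC): [IRQ1] PC=1: INC 4 -> ACC=5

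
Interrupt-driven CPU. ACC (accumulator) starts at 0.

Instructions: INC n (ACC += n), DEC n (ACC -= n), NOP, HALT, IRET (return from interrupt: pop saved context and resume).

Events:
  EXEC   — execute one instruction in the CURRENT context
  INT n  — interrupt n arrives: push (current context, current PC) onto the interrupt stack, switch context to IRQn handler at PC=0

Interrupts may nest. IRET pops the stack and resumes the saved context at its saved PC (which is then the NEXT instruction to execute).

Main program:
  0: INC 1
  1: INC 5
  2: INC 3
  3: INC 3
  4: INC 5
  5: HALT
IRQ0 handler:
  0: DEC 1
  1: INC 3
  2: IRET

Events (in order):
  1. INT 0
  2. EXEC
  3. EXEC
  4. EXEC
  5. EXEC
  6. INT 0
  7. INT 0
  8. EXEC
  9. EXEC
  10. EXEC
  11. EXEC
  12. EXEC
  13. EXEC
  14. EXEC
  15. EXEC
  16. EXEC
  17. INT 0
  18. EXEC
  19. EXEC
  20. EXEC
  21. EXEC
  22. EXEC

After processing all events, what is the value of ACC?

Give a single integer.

Answer: 25

Derivation:
Event 1 (INT 0): INT 0 arrives: push (MAIN, PC=0), enter IRQ0 at PC=0 (depth now 1)
Event 2 (EXEC): [IRQ0] PC=0: DEC 1 -> ACC=-1
Event 3 (EXEC): [IRQ0] PC=1: INC 3 -> ACC=2
Event 4 (EXEC): [IRQ0] PC=2: IRET -> resume MAIN at PC=0 (depth now 0)
Event 5 (EXEC): [MAIN] PC=0: INC 1 -> ACC=3
Event 6 (INT 0): INT 0 arrives: push (MAIN, PC=1), enter IRQ0 at PC=0 (depth now 1)
Event 7 (INT 0): INT 0 arrives: push (IRQ0, PC=0), enter IRQ0 at PC=0 (depth now 2)
Event 8 (EXEC): [IRQ0] PC=0: DEC 1 -> ACC=2
Event 9 (EXEC): [IRQ0] PC=1: INC 3 -> ACC=5
Event 10 (EXEC): [IRQ0] PC=2: IRET -> resume IRQ0 at PC=0 (depth now 1)
Event 11 (EXEC): [IRQ0] PC=0: DEC 1 -> ACC=4
Event 12 (EXEC): [IRQ0] PC=1: INC 3 -> ACC=7
Event 13 (EXEC): [IRQ0] PC=2: IRET -> resume MAIN at PC=1 (depth now 0)
Event 14 (EXEC): [MAIN] PC=1: INC 5 -> ACC=12
Event 15 (EXEC): [MAIN] PC=2: INC 3 -> ACC=15
Event 16 (EXEC): [MAIN] PC=3: INC 3 -> ACC=18
Event 17 (INT 0): INT 0 arrives: push (MAIN, PC=4), enter IRQ0 at PC=0 (depth now 1)
Event 18 (EXEC): [IRQ0] PC=0: DEC 1 -> ACC=17
Event 19 (EXEC): [IRQ0] PC=1: INC 3 -> ACC=20
Event 20 (EXEC): [IRQ0] PC=2: IRET -> resume MAIN at PC=4 (depth now 0)
Event 21 (EXEC): [MAIN] PC=4: INC 5 -> ACC=25
Event 22 (EXEC): [MAIN] PC=5: HALT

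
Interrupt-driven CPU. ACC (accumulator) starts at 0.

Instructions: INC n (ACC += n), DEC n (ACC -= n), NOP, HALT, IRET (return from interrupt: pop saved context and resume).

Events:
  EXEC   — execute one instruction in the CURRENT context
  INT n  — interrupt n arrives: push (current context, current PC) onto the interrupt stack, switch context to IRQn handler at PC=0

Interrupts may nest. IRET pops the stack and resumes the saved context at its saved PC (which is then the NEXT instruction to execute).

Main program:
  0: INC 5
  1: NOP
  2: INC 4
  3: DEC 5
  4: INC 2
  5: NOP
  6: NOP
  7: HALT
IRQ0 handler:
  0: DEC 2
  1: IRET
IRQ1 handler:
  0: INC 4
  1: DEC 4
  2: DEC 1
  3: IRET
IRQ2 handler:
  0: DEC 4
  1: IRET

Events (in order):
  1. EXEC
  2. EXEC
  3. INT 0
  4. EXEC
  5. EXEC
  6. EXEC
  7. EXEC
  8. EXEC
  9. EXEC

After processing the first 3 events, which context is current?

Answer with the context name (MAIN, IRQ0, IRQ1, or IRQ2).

Answer: IRQ0

Derivation:
Event 1 (EXEC): [MAIN] PC=0: INC 5 -> ACC=5
Event 2 (EXEC): [MAIN] PC=1: NOP
Event 3 (INT 0): INT 0 arrives: push (MAIN, PC=2), enter IRQ0 at PC=0 (depth now 1)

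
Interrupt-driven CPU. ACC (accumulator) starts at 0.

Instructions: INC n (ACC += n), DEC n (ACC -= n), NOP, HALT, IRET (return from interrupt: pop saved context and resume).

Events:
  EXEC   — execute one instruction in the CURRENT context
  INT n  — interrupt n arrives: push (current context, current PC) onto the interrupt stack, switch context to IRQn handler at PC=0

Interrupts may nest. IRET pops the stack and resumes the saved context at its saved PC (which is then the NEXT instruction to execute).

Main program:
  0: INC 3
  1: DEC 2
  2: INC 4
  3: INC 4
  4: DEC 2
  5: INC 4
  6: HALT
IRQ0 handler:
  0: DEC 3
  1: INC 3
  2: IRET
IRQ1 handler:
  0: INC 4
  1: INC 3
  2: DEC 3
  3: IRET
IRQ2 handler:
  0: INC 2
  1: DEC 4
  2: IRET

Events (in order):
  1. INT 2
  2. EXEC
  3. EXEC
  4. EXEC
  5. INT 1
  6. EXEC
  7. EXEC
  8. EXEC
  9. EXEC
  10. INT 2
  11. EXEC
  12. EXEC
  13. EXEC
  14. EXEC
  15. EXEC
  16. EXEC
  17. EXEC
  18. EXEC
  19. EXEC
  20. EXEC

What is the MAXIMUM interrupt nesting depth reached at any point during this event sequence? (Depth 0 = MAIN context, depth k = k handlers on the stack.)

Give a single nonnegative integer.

Event 1 (INT 2): INT 2 arrives: push (MAIN, PC=0), enter IRQ2 at PC=0 (depth now 1) [depth=1]
Event 2 (EXEC): [IRQ2] PC=0: INC 2 -> ACC=2 [depth=1]
Event 3 (EXEC): [IRQ2] PC=1: DEC 4 -> ACC=-2 [depth=1]
Event 4 (EXEC): [IRQ2] PC=2: IRET -> resume MAIN at PC=0 (depth now 0) [depth=0]
Event 5 (INT 1): INT 1 arrives: push (MAIN, PC=0), enter IRQ1 at PC=0 (depth now 1) [depth=1]
Event 6 (EXEC): [IRQ1] PC=0: INC 4 -> ACC=2 [depth=1]
Event 7 (EXEC): [IRQ1] PC=1: INC 3 -> ACC=5 [depth=1]
Event 8 (EXEC): [IRQ1] PC=2: DEC 3 -> ACC=2 [depth=1]
Event 9 (EXEC): [IRQ1] PC=3: IRET -> resume MAIN at PC=0 (depth now 0) [depth=0]
Event 10 (INT 2): INT 2 arrives: push (MAIN, PC=0), enter IRQ2 at PC=0 (depth now 1) [depth=1]
Event 11 (EXEC): [IRQ2] PC=0: INC 2 -> ACC=4 [depth=1]
Event 12 (EXEC): [IRQ2] PC=1: DEC 4 -> ACC=0 [depth=1]
Event 13 (EXEC): [IRQ2] PC=2: IRET -> resume MAIN at PC=0 (depth now 0) [depth=0]
Event 14 (EXEC): [MAIN] PC=0: INC 3 -> ACC=3 [depth=0]
Event 15 (EXEC): [MAIN] PC=1: DEC 2 -> ACC=1 [depth=0]
Event 16 (EXEC): [MAIN] PC=2: INC 4 -> ACC=5 [depth=0]
Event 17 (EXEC): [MAIN] PC=3: INC 4 -> ACC=9 [depth=0]
Event 18 (EXEC): [MAIN] PC=4: DEC 2 -> ACC=7 [depth=0]
Event 19 (EXEC): [MAIN] PC=5: INC 4 -> ACC=11 [depth=0]
Event 20 (EXEC): [MAIN] PC=6: HALT [depth=0]
Max depth observed: 1

Answer: 1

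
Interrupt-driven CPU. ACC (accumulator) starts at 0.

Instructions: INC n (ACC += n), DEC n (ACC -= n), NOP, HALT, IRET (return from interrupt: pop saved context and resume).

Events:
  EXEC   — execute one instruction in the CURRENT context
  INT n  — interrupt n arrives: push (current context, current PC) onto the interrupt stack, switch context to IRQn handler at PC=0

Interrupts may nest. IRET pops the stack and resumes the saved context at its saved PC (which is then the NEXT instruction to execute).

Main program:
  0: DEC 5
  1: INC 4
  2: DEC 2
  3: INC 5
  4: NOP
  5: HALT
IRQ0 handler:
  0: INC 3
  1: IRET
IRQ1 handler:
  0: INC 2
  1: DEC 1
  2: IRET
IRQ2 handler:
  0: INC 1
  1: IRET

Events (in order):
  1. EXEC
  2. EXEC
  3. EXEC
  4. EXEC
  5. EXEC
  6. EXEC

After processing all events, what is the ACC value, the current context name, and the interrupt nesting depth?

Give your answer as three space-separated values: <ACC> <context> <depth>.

Event 1 (EXEC): [MAIN] PC=0: DEC 5 -> ACC=-5
Event 2 (EXEC): [MAIN] PC=1: INC 4 -> ACC=-1
Event 3 (EXEC): [MAIN] PC=2: DEC 2 -> ACC=-3
Event 4 (EXEC): [MAIN] PC=3: INC 5 -> ACC=2
Event 5 (EXEC): [MAIN] PC=4: NOP
Event 6 (EXEC): [MAIN] PC=5: HALT

Answer: 2 MAIN 0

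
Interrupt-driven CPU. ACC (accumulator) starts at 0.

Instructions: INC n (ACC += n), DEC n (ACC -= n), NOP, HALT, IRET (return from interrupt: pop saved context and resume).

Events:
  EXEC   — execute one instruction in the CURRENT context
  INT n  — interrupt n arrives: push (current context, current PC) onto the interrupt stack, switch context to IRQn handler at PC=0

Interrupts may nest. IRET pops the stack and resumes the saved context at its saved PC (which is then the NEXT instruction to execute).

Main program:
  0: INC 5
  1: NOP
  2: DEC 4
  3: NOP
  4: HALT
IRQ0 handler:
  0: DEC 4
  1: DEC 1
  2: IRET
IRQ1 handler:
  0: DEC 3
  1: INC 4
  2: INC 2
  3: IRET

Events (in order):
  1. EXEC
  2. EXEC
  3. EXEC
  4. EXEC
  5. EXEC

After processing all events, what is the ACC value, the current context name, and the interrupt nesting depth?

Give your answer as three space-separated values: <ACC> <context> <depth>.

Event 1 (EXEC): [MAIN] PC=0: INC 5 -> ACC=5
Event 2 (EXEC): [MAIN] PC=1: NOP
Event 3 (EXEC): [MAIN] PC=2: DEC 4 -> ACC=1
Event 4 (EXEC): [MAIN] PC=3: NOP
Event 5 (EXEC): [MAIN] PC=4: HALT

Answer: 1 MAIN 0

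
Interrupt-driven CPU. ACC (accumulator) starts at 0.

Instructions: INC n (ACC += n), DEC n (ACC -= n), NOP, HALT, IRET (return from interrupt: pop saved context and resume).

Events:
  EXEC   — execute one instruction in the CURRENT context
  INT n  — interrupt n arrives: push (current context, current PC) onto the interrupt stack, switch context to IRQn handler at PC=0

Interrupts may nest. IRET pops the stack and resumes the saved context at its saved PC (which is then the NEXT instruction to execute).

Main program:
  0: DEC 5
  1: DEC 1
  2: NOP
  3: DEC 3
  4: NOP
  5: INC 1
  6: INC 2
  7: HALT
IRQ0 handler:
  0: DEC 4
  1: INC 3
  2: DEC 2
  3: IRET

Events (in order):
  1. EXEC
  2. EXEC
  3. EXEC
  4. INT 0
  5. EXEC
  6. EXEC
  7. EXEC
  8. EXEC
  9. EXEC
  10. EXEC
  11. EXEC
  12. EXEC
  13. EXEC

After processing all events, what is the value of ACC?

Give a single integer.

Event 1 (EXEC): [MAIN] PC=0: DEC 5 -> ACC=-5
Event 2 (EXEC): [MAIN] PC=1: DEC 1 -> ACC=-6
Event 3 (EXEC): [MAIN] PC=2: NOP
Event 4 (INT 0): INT 0 arrives: push (MAIN, PC=3), enter IRQ0 at PC=0 (depth now 1)
Event 5 (EXEC): [IRQ0] PC=0: DEC 4 -> ACC=-10
Event 6 (EXEC): [IRQ0] PC=1: INC 3 -> ACC=-7
Event 7 (EXEC): [IRQ0] PC=2: DEC 2 -> ACC=-9
Event 8 (EXEC): [IRQ0] PC=3: IRET -> resume MAIN at PC=3 (depth now 0)
Event 9 (EXEC): [MAIN] PC=3: DEC 3 -> ACC=-12
Event 10 (EXEC): [MAIN] PC=4: NOP
Event 11 (EXEC): [MAIN] PC=5: INC 1 -> ACC=-11
Event 12 (EXEC): [MAIN] PC=6: INC 2 -> ACC=-9
Event 13 (EXEC): [MAIN] PC=7: HALT

Answer: -9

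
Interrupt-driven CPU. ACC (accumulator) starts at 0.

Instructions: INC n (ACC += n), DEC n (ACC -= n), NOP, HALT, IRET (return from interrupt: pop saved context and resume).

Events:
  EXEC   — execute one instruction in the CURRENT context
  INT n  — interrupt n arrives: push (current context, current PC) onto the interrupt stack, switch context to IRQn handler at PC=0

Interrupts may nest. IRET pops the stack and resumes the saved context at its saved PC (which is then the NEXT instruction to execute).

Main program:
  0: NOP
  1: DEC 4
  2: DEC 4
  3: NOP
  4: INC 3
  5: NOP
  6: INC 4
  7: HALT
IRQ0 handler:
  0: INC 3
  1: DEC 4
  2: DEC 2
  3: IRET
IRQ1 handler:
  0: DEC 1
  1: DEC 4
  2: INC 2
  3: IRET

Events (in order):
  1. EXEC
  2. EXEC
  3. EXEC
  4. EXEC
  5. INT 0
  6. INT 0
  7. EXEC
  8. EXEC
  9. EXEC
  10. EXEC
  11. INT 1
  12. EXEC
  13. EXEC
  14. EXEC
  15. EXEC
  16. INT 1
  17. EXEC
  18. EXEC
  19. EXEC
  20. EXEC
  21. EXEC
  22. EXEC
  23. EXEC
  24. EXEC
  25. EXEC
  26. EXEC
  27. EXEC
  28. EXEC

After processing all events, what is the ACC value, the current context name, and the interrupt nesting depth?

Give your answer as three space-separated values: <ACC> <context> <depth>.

Answer: -13 MAIN 0

Derivation:
Event 1 (EXEC): [MAIN] PC=0: NOP
Event 2 (EXEC): [MAIN] PC=1: DEC 4 -> ACC=-4
Event 3 (EXEC): [MAIN] PC=2: DEC 4 -> ACC=-8
Event 4 (EXEC): [MAIN] PC=3: NOP
Event 5 (INT 0): INT 0 arrives: push (MAIN, PC=4), enter IRQ0 at PC=0 (depth now 1)
Event 6 (INT 0): INT 0 arrives: push (IRQ0, PC=0), enter IRQ0 at PC=0 (depth now 2)
Event 7 (EXEC): [IRQ0] PC=0: INC 3 -> ACC=-5
Event 8 (EXEC): [IRQ0] PC=1: DEC 4 -> ACC=-9
Event 9 (EXEC): [IRQ0] PC=2: DEC 2 -> ACC=-11
Event 10 (EXEC): [IRQ0] PC=3: IRET -> resume IRQ0 at PC=0 (depth now 1)
Event 11 (INT 1): INT 1 arrives: push (IRQ0, PC=0), enter IRQ1 at PC=0 (depth now 2)
Event 12 (EXEC): [IRQ1] PC=0: DEC 1 -> ACC=-12
Event 13 (EXEC): [IRQ1] PC=1: DEC 4 -> ACC=-16
Event 14 (EXEC): [IRQ1] PC=2: INC 2 -> ACC=-14
Event 15 (EXEC): [IRQ1] PC=3: IRET -> resume IRQ0 at PC=0 (depth now 1)
Event 16 (INT 1): INT 1 arrives: push (IRQ0, PC=0), enter IRQ1 at PC=0 (depth now 2)
Event 17 (EXEC): [IRQ1] PC=0: DEC 1 -> ACC=-15
Event 18 (EXEC): [IRQ1] PC=1: DEC 4 -> ACC=-19
Event 19 (EXEC): [IRQ1] PC=2: INC 2 -> ACC=-17
Event 20 (EXEC): [IRQ1] PC=3: IRET -> resume IRQ0 at PC=0 (depth now 1)
Event 21 (EXEC): [IRQ0] PC=0: INC 3 -> ACC=-14
Event 22 (EXEC): [IRQ0] PC=1: DEC 4 -> ACC=-18
Event 23 (EXEC): [IRQ0] PC=2: DEC 2 -> ACC=-20
Event 24 (EXEC): [IRQ0] PC=3: IRET -> resume MAIN at PC=4 (depth now 0)
Event 25 (EXEC): [MAIN] PC=4: INC 3 -> ACC=-17
Event 26 (EXEC): [MAIN] PC=5: NOP
Event 27 (EXEC): [MAIN] PC=6: INC 4 -> ACC=-13
Event 28 (EXEC): [MAIN] PC=7: HALT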